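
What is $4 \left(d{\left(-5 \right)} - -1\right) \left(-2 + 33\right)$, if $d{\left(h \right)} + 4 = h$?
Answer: $-992$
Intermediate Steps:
$d{\left(h \right)} = -4 + h$
$4 \left(d{\left(-5 \right)} - -1\right) \left(-2 + 33\right) = 4 \left(\left(-4 - 5\right) - -1\right) \left(-2 + 33\right) = 4 \left(-9 + 1\right) 31 = 4 \left(-8\right) 31 = \left(-32\right) 31 = -992$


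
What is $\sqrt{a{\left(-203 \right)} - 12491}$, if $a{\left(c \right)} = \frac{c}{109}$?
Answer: $\frac{i \sqrt{148427698}}{109} \approx 111.77 i$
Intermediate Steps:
$a{\left(c \right)} = \frac{c}{109}$ ($a{\left(c \right)} = c \frac{1}{109} = \frac{c}{109}$)
$\sqrt{a{\left(-203 \right)} - 12491} = \sqrt{\frac{1}{109} \left(-203\right) - 12491} = \sqrt{- \frac{203}{109} - 12491} = \sqrt{- \frac{1361722}{109}} = \frac{i \sqrt{148427698}}{109}$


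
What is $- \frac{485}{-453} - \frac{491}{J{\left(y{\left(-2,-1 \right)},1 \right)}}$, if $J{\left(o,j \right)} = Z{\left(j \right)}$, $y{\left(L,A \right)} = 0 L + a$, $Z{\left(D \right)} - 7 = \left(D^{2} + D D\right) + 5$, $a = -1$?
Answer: $- \frac{215633}{6342} \approx -34.001$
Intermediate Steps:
$Z{\left(D \right)} = 12 + 2 D^{2}$ ($Z{\left(D \right)} = 7 + \left(\left(D^{2} + D D\right) + 5\right) = 7 + \left(\left(D^{2} + D^{2}\right) + 5\right) = 7 + \left(2 D^{2} + 5\right) = 7 + \left(5 + 2 D^{2}\right) = 12 + 2 D^{2}$)
$y{\left(L,A \right)} = -1$ ($y{\left(L,A \right)} = 0 L - 1 = 0 - 1 = -1$)
$J{\left(o,j \right)} = 12 + 2 j^{2}$
$- \frac{485}{-453} - \frac{491}{J{\left(y{\left(-2,-1 \right)},1 \right)}} = - \frac{485}{-453} - \frac{491}{12 + 2 \cdot 1^{2}} = \left(-485\right) \left(- \frac{1}{453}\right) - \frac{491}{12 + 2 \cdot 1} = \frac{485}{453} - \frac{491}{12 + 2} = \frac{485}{453} - \frac{491}{14} = - \frac{215633}{6342}$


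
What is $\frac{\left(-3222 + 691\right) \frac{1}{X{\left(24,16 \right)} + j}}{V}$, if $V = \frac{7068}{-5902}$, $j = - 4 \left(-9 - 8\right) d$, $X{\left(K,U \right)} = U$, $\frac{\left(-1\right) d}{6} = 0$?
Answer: $\frac{7468981}{56544} \approx 132.09$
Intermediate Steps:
$d = 0$ ($d = \left(-6\right) 0 = 0$)
$j = 0$ ($j = - 4 \left(-9 - 8\right) 0 = - 4 \left(\left(-17\right) 0\right) = \left(-4\right) 0 = 0$)
$V = - \frac{3534}{2951}$ ($V = 7068 \left(- \frac{1}{5902}\right) = - \frac{3534}{2951} \approx -1.1976$)
$\frac{\left(-3222 + 691\right) \frac{1}{X{\left(24,16 \right)} + j}}{V} = \frac{\left(-3222 + 691\right) \frac{1}{16 + 0}}{- \frac{3534}{2951}} = - \frac{2531}{16} \left(- \frac{2951}{3534}\right) = \left(-2531\right) \frac{1}{16} \left(- \frac{2951}{3534}\right) = \left(- \frac{2531}{16}\right) \left(- \frac{2951}{3534}\right) = \frac{7468981}{56544}$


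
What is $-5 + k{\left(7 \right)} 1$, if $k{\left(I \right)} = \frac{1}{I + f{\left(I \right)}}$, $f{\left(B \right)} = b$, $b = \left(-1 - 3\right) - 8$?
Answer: $- \frac{26}{5} \approx -5.2$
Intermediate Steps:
$b = -12$ ($b = -4 - 8 = -12$)
$f{\left(B \right)} = -12$
$k{\left(I \right)} = \frac{1}{-12 + I}$ ($k{\left(I \right)} = \frac{1}{I - 12} = \frac{1}{-12 + I}$)
$-5 + k{\left(7 \right)} 1 = -5 + \frac{1}{-12 + 7} \cdot 1 = -5 + \frac{1}{-5} \cdot 1 = -5 - \frac{1}{5} = - \frac{26}{5}$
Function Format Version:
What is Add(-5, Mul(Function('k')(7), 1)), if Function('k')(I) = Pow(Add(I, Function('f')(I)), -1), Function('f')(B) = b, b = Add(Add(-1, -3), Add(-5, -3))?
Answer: Rational(-26, 5) ≈ -5.2000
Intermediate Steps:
b = -12 (b = Add(-4, -8) = -12)
Function('f')(B) = -12
Function('k')(I) = Pow(Add(-12, I), -1) (Function('k')(I) = Pow(Add(I, -12), -1) = Pow(Add(-12, I), -1))
Add(-5, Mul(Function('k')(7), 1)) = Add(-5, Mul(Pow(Add(-12, 7), -1), 1)) = Add(-5, Mul(Pow(-5, -1), 1)) = Add(-5, Mul(Rational(-1, 5), 1)) = Add(-5, Rational(-1, 5)) = Rational(-26, 5)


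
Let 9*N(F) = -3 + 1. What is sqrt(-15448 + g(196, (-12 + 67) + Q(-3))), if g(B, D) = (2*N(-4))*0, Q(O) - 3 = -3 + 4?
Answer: 2*I*sqrt(3862) ≈ 124.29*I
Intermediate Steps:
Q(O) = 4 (Q(O) = 3 + (-3 + 4) = 3 + 1 = 4)
N(F) = -2/9 (N(F) = (-3 + 1)/9 = (1/9)*(-2) = -2/9)
g(B, D) = 0 (g(B, D) = (2*(-2/9))*0 = -4/9*0 = 0)
sqrt(-15448 + g(196, (-12 + 67) + Q(-3))) = sqrt(-15448 + 0) = sqrt(-15448) = 2*I*sqrt(3862)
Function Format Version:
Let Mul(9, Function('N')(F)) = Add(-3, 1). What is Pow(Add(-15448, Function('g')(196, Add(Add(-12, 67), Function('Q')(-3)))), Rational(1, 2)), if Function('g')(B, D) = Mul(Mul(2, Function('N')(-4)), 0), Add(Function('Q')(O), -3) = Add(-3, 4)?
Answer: Mul(2, I, Pow(3862, Rational(1, 2))) ≈ Mul(124.29, I)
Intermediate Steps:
Function('Q')(O) = 4 (Function('Q')(O) = Add(3, Add(-3, 4)) = Add(3, 1) = 4)
Function('N')(F) = Rational(-2, 9) (Function('N')(F) = Mul(Rational(1, 9), Add(-3, 1)) = Mul(Rational(1, 9), -2) = Rational(-2, 9))
Function('g')(B, D) = 0 (Function('g')(B, D) = Mul(Mul(2, Rational(-2, 9)), 0) = Mul(Rational(-4, 9), 0) = 0)
Pow(Add(-15448, Function('g')(196, Add(Add(-12, 67), Function('Q')(-3)))), Rational(1, 2)) = Pow(Add(-15448, 0), Rational(1, 2)) = Pow(-15448, Rational(1, 2)) = Mul(2, I, Pow(3862, Rational(1, 2)))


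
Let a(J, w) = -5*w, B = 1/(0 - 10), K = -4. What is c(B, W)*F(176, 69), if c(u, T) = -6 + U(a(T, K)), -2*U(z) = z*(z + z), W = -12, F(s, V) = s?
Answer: -71456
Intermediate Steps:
B = -⅒ (B = 1/(-10) = -⅒ ≈ -0.10000)
U(z) = -z² (U(z) = -z*(z + z)/2 = -z*2*z/2 = -z²)
c(u, T) = -406 (c(u, T) = -6 - (-5*(-4))² = -6 - 1*20² = -6 - 1*400 = -6 - 400 = -406)
c(B, W)*F(176, 69) = -406*176 = -71456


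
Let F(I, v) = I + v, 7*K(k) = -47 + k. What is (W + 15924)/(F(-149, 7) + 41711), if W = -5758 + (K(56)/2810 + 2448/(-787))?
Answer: 14302225733/58500015910 ≈ 0.24448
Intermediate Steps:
K(k) = -47/7 + k/7 (K(k) = (-47 + k)/7 = -47/7 + k/7)
W = -89183654897/15480290 (W = -5758 + ((-47/7 + (⅐)*56)/2810 + 2448/(-787)) = -5758 + ((-47/7 + 8)*(1/2810) + 2448*(-1/787)) = -5758 + ((9/7)*(1/2810) - 2448/787) = -5758 + (9/19670 - 2448/787) = -5758 - 48145077/15480290 = -89183654897/15480290 ≈ -5761.1)
(W + 15924)/(F(-149, 7) + 41711) = (-89183654897/15480290 + 15924)/((-149 + 7) + 41711) = 157324483063/(15480290*(-142 + 41711)) = (157324483063/15480290)/41569 = (157324483063/15480290)*(1/41569) = 14302225733/58500015910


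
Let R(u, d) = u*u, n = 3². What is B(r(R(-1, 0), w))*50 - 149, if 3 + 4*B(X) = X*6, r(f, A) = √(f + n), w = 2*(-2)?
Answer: -373/2 + 75*√10 ≈ 50.671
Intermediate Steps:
n = 9
w = -4
R(u, d) = u²
r(f, A) = √(9 + f) (r(f, A) = √(f + 9) = √(9 + f))
B(X) = -¾ + 3*X/2 (B(X) = -¾ + (X*6)/4 = -¾ + (6*X)/4 = -¾ + 3*X/2)
B(r(R(-1, 0), w))*50 - 149 = (-¾ + 3*√(9 + (-1)²)/2)*50 - 149 = (-¾ + 3*√(9 + 1)/2)*50 - 149 = (-¾ + 3*√10/2)*50 - 149 = (-75/2 + 75*√10) - 149 = -373/2 + 75*√10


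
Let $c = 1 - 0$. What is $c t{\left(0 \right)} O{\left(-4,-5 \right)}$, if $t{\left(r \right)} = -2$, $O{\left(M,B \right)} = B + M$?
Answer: $18$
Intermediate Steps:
$c = 1$ ($c = 1 + 0 = 1$)
$c t{\left(0 \right)} O{\left(-4,-5 \right)} = 1 \left(-2\right) \left(-5 - 4\right) = \left(-2\right) \left(-9\right) = 18$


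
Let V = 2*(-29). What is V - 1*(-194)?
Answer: 136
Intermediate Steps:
V = -58
V - 1*(-194) = -58 - 1*(-194) = -58 + 194 = 136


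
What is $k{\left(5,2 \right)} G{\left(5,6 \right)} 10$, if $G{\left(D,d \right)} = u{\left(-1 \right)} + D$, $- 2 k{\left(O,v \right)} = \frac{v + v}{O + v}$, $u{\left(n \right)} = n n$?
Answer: $- \frac{120}{7} \approx -17.143$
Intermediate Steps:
$u{\left(n \right)} = n^{2}$
$k{\left(O,v \right)} = - \frac{v}{O + v}$ ($k{\left(O,v \right)} = - \frac{\left(v + v\right) \frac{1}{O + v}}{2} = - \frac{2 v \frac{1}{O + v}}{2} = - \frac{v}{O + v}$)
$G{\left(D,d \right)} = 1 + D$ ($G{\left(D,d \right)} = \left(-1\right)^{2} + D = 1 + D$)
$k{\left(5,2 \right)} G{\left(5,6 \right)} 10 = \left(-1\right) 2 \frac{1}{5 + 2} \left(1 + 5\right) 10 = \left(-1\right) 2 \cdot \frac{1}{7} \cdot 6 \cdot 10 = \left(- \frac{2}{7}\right) 6 \cdot 10 = \left(- \frac{12}{7}\right) 10 = - \frac{120}{7}$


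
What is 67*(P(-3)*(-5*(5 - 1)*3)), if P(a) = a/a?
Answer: -4020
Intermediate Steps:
P(a) = 1
67*(P(-3)*(-5*(5 - 1)*3)) = 67*(1*(-5*(5 - 1)*3)) = 67*(1*(-5*4*3)) = 67*(1*(-20*3)) = 67*(1*(-60)) = 67*(-60) = -4020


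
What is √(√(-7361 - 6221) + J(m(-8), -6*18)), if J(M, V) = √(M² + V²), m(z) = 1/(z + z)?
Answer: √(√2985985 + 16*I*√13582)/4 ≈ 11.552 + 5.0443*I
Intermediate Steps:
m(z) = 1/(2*z)
√(√(-7361 - 6221) + J(m(-8), -6*18)) = √(√(-7361 - 6221) + √(((½)/(-8))² + (-6*18)²)) = √(√(-13582) + √(((½)*(-⅛))² + (-108)²)) = √(I*√13582 + √((-1/16)² + 11664)) = √(I*√13582 + √(1/256 + 11664)) = √(I*√13582 + √(2985985/256)) = √(I*√13582 + √2985985/16) = √(√2985985/16 + I*√13582)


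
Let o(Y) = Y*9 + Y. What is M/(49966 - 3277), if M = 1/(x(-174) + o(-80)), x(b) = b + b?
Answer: -1/53598972 ≈ -1.8657e-8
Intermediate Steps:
o(Y) = 10*Y (o(Y) = 9*Y + Y = 10*Y)
x(b) = 2*b
M = -1/1148 (M = 1/(2*(-174) + 10*(-80)) = 1/(-348 - 800) = 1/(-1148) = -1/1148 ≈ -0.00087108)
M/(49966 - 3277) = -1/(1148*(49966 - 3277)) = -1/1148/46689 = -1/1148*1/46689 = -1/53598972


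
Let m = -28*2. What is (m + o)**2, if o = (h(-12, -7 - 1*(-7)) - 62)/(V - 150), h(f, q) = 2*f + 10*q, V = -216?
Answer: 104142025/33489 ≈ 3109.7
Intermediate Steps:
m = -56
o = 43/183 (o = ((2*(-12) + 10*(-7 - 1*(-7))) - 62)/(-216 - 150) = ((-24 + 10*(-7 + 7)) - 62)/(-366) = ((-24 + 10*0) - 62)*(-1/366) = ((-24 + 0) - 62)*(-1/366) = (-24 - 62)*(-1/366) = -86*(-1/366) = 43/183 ≈ 0.23497)
(m + o)**2 = (-56 + 43/183)**2 = (-10205/183)**2 = 104142025/33489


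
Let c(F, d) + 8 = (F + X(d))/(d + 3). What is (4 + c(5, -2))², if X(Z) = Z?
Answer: 1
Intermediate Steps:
c(F, d) = -8 + (F + d)/(3 + d) (c(F, d) = -8 + (F + d)/(d + 3) = -8 + (F + d)/(3 + d))
(4 + c(5, -2))² = (4 + (-24 + 5 - 7*(-2))/(3 - 2))² = (4 + (-24 + 5 + 14)/1)² = (4 + 1*(-5))² = (4 - 5)² = (-1)² = 1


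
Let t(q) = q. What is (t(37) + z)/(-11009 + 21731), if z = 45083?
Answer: 7520/1787 ≈ 4.2082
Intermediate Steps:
(t(37) + z)/(-11009 + 21731) = (37 + 45083)/(-11009 + 21731) = 45120/10722 = 45120*(1/10722) = 7520/1787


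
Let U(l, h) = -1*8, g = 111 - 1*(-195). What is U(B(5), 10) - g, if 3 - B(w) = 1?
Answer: -314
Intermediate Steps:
B(w) = 2 (B(w) = 3 - 1*1 = 3 - 1 = 2)
g = 306 (g = 111 + 195 = 306)
U(l, h) = -8
U(B(5), 10) - g = -8 - 1*306 = -8 - 306 = -314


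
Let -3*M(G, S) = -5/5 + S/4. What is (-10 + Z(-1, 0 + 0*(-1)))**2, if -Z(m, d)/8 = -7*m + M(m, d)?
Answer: 42436/9 ≈ 4715.1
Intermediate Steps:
M(G, S) = 1/3 - S/12 (M(G, S) = -(-5/5 + S/4)/3 = -(-5*1/5 + S*(1/4))/3 = -(-1 + S/4)/3 = 1/3 - S/12)
Z(m, d) = -8/3 + 56*m + 2*d/3 (Z(m, d) = -8*(-7*m + (1/3 - d/12)) = -8*(1/3 - 7*m - d/12) = -8/3 + 56*m + 2*d/3)
(-10 + Z(-1, 0 + 0*(-1)))**2 = (-10 + (-8/3 + 56*(-1) + 2*(0 + 0*(-1))/3))**2 = (-10 + (-8/3 - 56 + 2*(0 + 0)/3))**2 = (-10 + (-8/3 - 56 + (2/3)*0))**2 = (-10 + (-8/3 - 56 + 0))**2 = (-10 - 176/3)**2 = (-206/3)**2 = 42436/9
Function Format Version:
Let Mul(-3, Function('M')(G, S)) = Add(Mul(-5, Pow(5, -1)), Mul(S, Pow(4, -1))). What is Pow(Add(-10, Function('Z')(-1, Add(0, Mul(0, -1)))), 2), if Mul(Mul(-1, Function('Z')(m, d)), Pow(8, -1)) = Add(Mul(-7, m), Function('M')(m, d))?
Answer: Rational(42436, 9) ≈ 4715.1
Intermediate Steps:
Function('M')(G, S) = Add(Rational(1, 3), Mul(Rational(-1, 12), S)) (Function('M')(G, S) = Mul(Rational(-1, 3), Add(Mul(-5, Pow(5, -1)), Mul(S, Pow(4, -1)))) = Mul(Rational(-1, 3), Add(Mul(-5, Rational(1, 5)), Mul(S, Rational(1, 4)))) = Mul(Rational(-1, 3), Add(-1, Mul(Rational(1, 4), S))) = Add(Rational(1, 3), Mul(Rational(-1, 12), S)))
Function('Z')(m, d) = Add(Rational(-8, 3), Mul(56, m), Mul(Rational(2, 3), d)) (Function('Z')(m, d) = Mul(-8, Add(Mul(-7, m), Add(Rational(1, 3), Mul(Rational(-1, 12), d)))) = Mul(-8, Add(Rational(1, 3), Mul(-7, m), Mul(Rational(-1, 12), d))) = Add(Rational(-8, 3), Mul(56, m), Mul(Rational(2, 3), d)))
Pow(Add(-10, Function('Z')(-1, Add(0, Mul(0, -1)))), 2) = Pow(Add(-10, Add(Rational(-8, 3), Mul(56, -1), Mul(Rational(2, 3), Add(0, Mul(0, -1))))), 2) = Pow(Add(-10, Add(Rational(-8, 3), -56, Mul(Rational(2, 3), Add(0, 0)))), 2) = Pow(Add(-10, Add(Rational(-8, 3), -56, Mul(Rational(2, 3), 0))), 2) = Pow(Add(-10, Add(Rational(-8, 3), -56, 0)), 2) = Pow(Add(-10, Rational(-176, 3)), 2) = Pow(Rational(-206, 3), 2) = Rational(42436, 9)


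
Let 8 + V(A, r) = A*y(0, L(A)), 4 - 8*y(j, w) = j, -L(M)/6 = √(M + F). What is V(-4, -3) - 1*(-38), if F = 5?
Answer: 28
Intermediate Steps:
L(M) = -6*√(5 + M) (L(M) = -6*√(M + 5) = -6*√(5 + M))
y(j, w) = ½ - j/8
V(A, r) = -8 + A/2 (V(A, r) = -8 + A*(½ - ⅛*0) = -8 + A*(½ + 0) = -8 + A*(½) = -8 + A/2)
V(-4, -3) - 1*(-38) = (-8 + (½)*(-4)) - 1*(-38) = (-8 - 2) + 38 = -10 + 38 = 28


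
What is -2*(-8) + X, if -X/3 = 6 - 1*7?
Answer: 19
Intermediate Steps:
X = 3 (X = -3*(6 - 1*7) = -3*(6 - 7) = -3*(-1) = 3)
-2*(-8) + X = -2*(-8) + 3 = 16 + 3 = 19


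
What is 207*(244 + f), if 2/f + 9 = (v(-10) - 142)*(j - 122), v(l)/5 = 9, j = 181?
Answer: 144755721/2866 ≈ 50508.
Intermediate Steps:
v(l) = 45 (v(l) = 5*9 = 45)
f = -1/2866 (f = 2/(-9 + (45 - 142)*(181 - 122)) = 2/(-9 - 97*59) = 2/(-9 - 5723) = 2/(-5732) = 2*(-1/5732) = -1/2866 ≈ -0.00034892)
207*(244 + f) = 207*(244 - 1/2866) = 207*(699303/2866) = 144755721/2866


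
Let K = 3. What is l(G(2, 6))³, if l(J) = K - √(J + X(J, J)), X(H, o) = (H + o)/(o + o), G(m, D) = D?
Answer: (3 - √7)³ ≈ 0.044455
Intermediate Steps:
X(H, o) = (H + o)/(2*o) (X(H, o) = (H + o)/((2*o)) = (H + o)*(1/(2*o)) = (H + o)/(2*o))
l(J) = 3 - √(1 + J) (l(J) = 3 - √(J + (J + J)/(2*J)) = 3 - √(J + (2*J)/(2*J)) = 3 - √(J + 1) = 3 - √(1 + J))
l(G(2, 6))³ = (3 - √(1 + 6))³ = (3 - √7)³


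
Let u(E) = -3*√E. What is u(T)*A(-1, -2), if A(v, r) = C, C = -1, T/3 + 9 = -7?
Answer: 12*I*√3 ≈ 20.785*I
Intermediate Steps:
T = -48 (T = -27 + 3*(-7) = -27 - 21 = -48)
A(v, r) = -1
u(T)*A(-1, -2) = -12*I*√3*(-1) = 12*I*√3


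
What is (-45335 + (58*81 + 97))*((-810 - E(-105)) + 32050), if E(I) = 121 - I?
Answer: -1257307560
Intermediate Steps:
(-45335 + (58*81 + 97))*((-810 - E(-105)) + 32050) = (-45335 + (58*81 + 97))*((-810 - (121 - 1*(-105))) + 32050) = (-45335 + (4698 + 97))*((-810 - (121 + 105)) + 32050) = (-45335 + 4795)*((-810 - 1*226) + 32050) = -40540*((-810 - 226) + 32050) = -40540*(-1036 + 32050) = -40540*31014 = -1257307560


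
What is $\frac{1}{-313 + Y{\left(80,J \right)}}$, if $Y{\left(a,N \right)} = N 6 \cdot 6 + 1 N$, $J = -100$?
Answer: $- \frac{1}{4013} \approx -0.00024919$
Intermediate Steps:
$Y{\left(a,N \right)} = 37 N$ ($Y{\left(a,N \right)} = 6 N 6 + N = 36 N + N = 37 N$)
$\frac{1}{-313 + Y{\left(80,J \right)}} = \frac{1}{-313 + 37 \left(-100\right)} = \frac{1}{-313 - 3700} = \frac{1}{-4013} = - \frac{1}{4013}$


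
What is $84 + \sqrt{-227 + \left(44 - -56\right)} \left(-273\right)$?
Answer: $84 - 273 i \sqrt{127} \approx 84.0 - 3076.6 i$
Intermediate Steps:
$84 + \sqrt{-227 + \left(44 - -56\right)} \left(-273\right) = 84 + \sqrt{-227 + \left(44 + 56\right)} \left(-273\right) = 84 + \sqrt{-227 + 100} \left(-273\right) = 84 + \sqrt{-127} \left(-273\right) = 84 + i \sqrt{127} \left(-273\right) = 84 - 273 i \sqrt{127}$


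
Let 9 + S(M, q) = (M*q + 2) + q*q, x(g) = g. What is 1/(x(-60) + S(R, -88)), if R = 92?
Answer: -1/419 ≈ -0.0023866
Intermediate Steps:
S(M, q) = -7 + q**2 + M*q (S(M, q) = -9 + ((M*q + 2) + q*q) = -9 + ((2 + M*q) + q**2) = -9 + (2 + q**2 + M*q) = -7 + q**2 + M*q)
1/(x(-60) + S(R, -88)) = 1/(-60 + (-7 + (-88)**2 + 92*(-88))) = 1/(-60 + (-7 + 7744 - 8096)) = 1/(-60 - 359) = 1/(-419) = -1/419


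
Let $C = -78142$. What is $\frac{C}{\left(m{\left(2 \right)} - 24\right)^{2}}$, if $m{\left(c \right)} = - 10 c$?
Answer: $- \frac{39071}{968} \approx -40.363$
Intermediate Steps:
$\frac{C}{\left(m{\left(2 \right)} - 24\right)^{2}} = - \frac{78142}{\left(\left(-10\right) 2 - 24\right)^{2}} = - \frac{78142}{\left(-20 - 24\right)^{2}} = - \frac{78142}{\left(-44\right)^{2}} = - \frac{78142}{1936} = \left(-78142\right) \frac{1}{1936} = - \frac{39071}{968}$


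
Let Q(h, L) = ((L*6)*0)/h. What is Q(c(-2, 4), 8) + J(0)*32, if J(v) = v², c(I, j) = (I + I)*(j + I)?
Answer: 0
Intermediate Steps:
c(I, j) = 2*I*(I + j) (c(I, j) = (2*I)*(I + j) = 2*I*(I + j))
Q(h, L) = 0 (Q(h, L) = ((6*L)*0)/h = 0/h = 0)
Q(c(-2, 4), 8) + J(0)*32 = 0 + 0²*32 = 0 + 0*32 = 0 + 0 = 0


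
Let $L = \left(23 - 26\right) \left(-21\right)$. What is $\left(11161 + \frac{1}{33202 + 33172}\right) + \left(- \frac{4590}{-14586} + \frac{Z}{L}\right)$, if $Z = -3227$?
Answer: $\frac{86278289543}{7765758} \approx 11110.0$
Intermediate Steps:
$L = 63$ ($L = \left(-3\right) \left(-21\right) = 63$)
$\left(11161 + \frac{1}{33202 + 33172}\right) + \left(- \frac{4590}{-14586} + \frac{Z}{L}\right) = \left(11161 + \frac{1}{33202 + 33172}\right) - \left(- \frac{45}{143} + \frac{461}{9}\right) = \left(11161 + \frac{1}{66374}\right) - \frac{65518}{1287} = \left(11161 + \frac{1}{66374}\right) + \left(\frac{45}{143} - \frac{461}{9}\right) = \frac{740800215}{66374} - \frac{65518}{1287} = \frac{86278289543}{7765758}$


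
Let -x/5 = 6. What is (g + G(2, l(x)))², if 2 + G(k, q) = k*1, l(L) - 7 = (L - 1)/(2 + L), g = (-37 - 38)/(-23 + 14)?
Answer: 625/9 ≈ 69.444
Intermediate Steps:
x = -30 (x = -5*6 = -30)
g = 25/3 (g = -75/(-9) = -75*(-⅑) = 25/3 ≈ 8.3333)
l(L) = 7 + (-1 + L)/(2 + L) (l(L) = 7 + (L - 1)/(2 + L) = 7 + (-1 + L)/(2 + L))
G(k, q) = -2 + k (G(k, q) = -2 + k*1 = -2 + k)
(g + G(2, l(x)))² = (25/3 + (-2 + 2))² = (25/3 + 0)² = (25/3)² = 625/9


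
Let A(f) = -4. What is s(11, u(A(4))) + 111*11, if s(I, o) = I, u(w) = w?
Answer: 1232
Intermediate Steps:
s(11, u(A(4))) + 111*11 = 11 + 111*11 = 11 + 1221 = 1232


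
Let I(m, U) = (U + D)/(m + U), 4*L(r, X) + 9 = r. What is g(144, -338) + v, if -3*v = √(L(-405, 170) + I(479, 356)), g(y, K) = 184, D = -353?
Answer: 184 - I*√288641130/5010 ≈ 184.0 - 3.3911*I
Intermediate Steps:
L(r, X) = -9/4 + r/4
I(m, U) = (-353 + U)/(U + m) (I(m, U) = (U - 353)/(m + U) = (-353 + U)/(U + m))
v = -I*√288641130/5010 (v = -√((-9/4 + (¼)*(-405)) + (-353 + 356)/(356 + 479))/3 = -√((-9/4 - 405/4) + 3/835)/3 = -√(-207/2 + (1/835)*3)/3 = -√(-207/2 + 3/835)/3 = -I*√288641130/5010 ≈ -3.3911*I)
g(144, -338) + v = 184 - I*√288641130/5010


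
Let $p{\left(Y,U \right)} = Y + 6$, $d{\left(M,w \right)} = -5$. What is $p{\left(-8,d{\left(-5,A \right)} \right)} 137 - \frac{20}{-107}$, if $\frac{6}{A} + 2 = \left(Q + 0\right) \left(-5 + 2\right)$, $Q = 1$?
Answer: $- \frac{29298}{107} \approx -273.81$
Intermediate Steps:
$A = - \frac{6}{5}$ ($A = \frac{6}{-2 + \left(1 + 0\right) \left(-5 + 2\right)} = \frac{6}{-2 + 1 \left(-3\right)} = \frac{6}{-2 - 3} = \frac{6}{-5} = 6 \left(- \frac{1}{5}\right) = - \frac{6}{5} \approx -1.2$)
$p{\left(Y,U \right)} = 6 + Y$
$p{\left(-8,d{\left(-5,A \right)} \right)} 137 - \frac{20}{-107} = \left(6 - 8\right) 137 - \frac{20}{-107} = \left(-2\right) 137 - - \frac{20}{107} = -274 + \frac{20}{107} = - \frac{29298}{107}$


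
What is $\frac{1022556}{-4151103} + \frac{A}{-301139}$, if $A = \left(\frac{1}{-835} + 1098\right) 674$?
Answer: $- \frac{940755593990326}{347933090091565} \approx -2.7038$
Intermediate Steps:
$A = \frac{617942746}{835}$ ($A = \left(- \frac{1}{835} + 1098\right) 674 = \frac{916829}{835} \cdot 674 = \frac{617942746}{835} \approx 7.4005 \cdot 10^{5}$)
$\frac{1022556}{-4151103} + \frac{A}{-301139} = \frac{1022556}{-4151103} + \frac{617942746}{835 \left(-301139\right)} = 1022556 \left(- \frac{1}{4151103}\right) + \frac{617942746}{835} \left(- \frac{1}{301139}\right) = - \frac{340852}{1383701} - \frac{617942746}{251451065} = - \frac{940755593990326}{347933090091565}$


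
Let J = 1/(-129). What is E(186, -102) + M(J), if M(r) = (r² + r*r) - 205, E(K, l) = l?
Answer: -5108785/16641 ≈ -307.00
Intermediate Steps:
J = -1/129 ≈ -0.0077519
M(r) = -205 + 2*r² (M(r) = (r² + r²) - 205 = 2*r² - 205 = -205 + 2*r²)
E(186, -102) + M(J) = -102 + (-205 + 2*(-1/129)²) = -102 + (-205 + 2*(1/16641)) = -102 + (-205 + 2/16641) = -102 - 3411403/16641 = -5108785/16641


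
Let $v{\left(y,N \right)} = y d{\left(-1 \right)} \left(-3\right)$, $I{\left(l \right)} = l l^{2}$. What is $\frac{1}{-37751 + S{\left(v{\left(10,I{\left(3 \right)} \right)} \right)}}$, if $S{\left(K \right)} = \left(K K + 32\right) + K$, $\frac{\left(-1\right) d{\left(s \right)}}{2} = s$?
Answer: $- \frac{1}{34179} \approx -2.9258 \cdot 10^{-5}$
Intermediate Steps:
$d{\left(s \right)} = - 2 s$
$I{\left(l \right)} = l^{3}$
$v{\left(y,N \right)} = - 6 y$ ($v{\left(y,N \right)} = y \left(\left(-2\right) \left(-1\right)\right) \left(-3\right) = y 2 \left(-3\right) = 2 y \left(-3\right) = - 6 y$)
$S{\left(K \right)} = 32 + K + K^{2}$ ($S{\left(K \right)} = \left(K^{2} + 32\right) + K = \left(32 + K^{2}\right) + K = 32 + K + K^{2}$)
$\frac{1}{-37751 + S{\left(v{\left(10,I{\left(3 \right)} \right)} \right)}} = \frac{1}{-37751 + \left(32 - 60 + \left(\left(-6\right) 10\right)^{2}\right)} = \frac{1}{-37751 + \left(32 - 60 + \left(-60\right)^{2}\right)} = \frac{1}{-37751 + \left(32 - 60 + 3600\right)} = \frac{1}{-37751 + 3572} = \frac{1}{-34179} = - \frac{1}{34179}$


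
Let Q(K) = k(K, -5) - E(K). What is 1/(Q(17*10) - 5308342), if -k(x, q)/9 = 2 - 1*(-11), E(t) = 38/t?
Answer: -85/451219034 ≈ -1.8838e-7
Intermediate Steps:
k(x, q) = -117 (k(x, q) = -9*(2 - 1*(-11)) = -9*(2 + 11) = -9*13 = -117)
Q(K) = -117 - 38/K
1/(Q(17*10) - 5308342) = 1/((-117 - 38/(17*10)) - 5308342) = 1/((-117 - 38/170) - 5308342) = 1/((-117 - 38*1/170) - 5308342) = 1/((-117 - 19/85) - 5308342) = 1/(-9964/85 - 5308342) = 1/(-451219034/85) = -85/451219034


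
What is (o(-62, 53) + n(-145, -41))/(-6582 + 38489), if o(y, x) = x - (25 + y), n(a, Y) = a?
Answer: -55/31907 ≈ -0.0017238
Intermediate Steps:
o(y, x) = -25 + x - y (o(y, x) = x + (-25 - y) = -25 + x - y)
(o(-62, 53) + n(-145, -41))/(-6582 + 38489) = ((-25 + 53 - 1*(-62)) - 145)/(-6582 + 38489) = ((-25 + 53 + 62) - 145)/31907 = (90 - 145)*(1/31907) = -55*1/31907 = -55/31907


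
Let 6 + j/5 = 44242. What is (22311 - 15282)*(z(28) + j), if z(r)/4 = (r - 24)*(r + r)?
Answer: 1560972204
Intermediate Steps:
j = 221180 (j = -30 + 5*44242 = -30 + 221210 = 221180)
z(r) = 8*r*(-24 + r) (z(r) = 4*((r - 24)*(r + r)) = 4*((-24 + r)*(2*r)) = 4*(2*r*(-24 + r)) = 8*r*(-24 + r))
(22311 - 15282)*(z(28) + j) = (22311 - 15282)*(8*28*(-24 + 28) + 221180) = 7029*(8*28*4 + 221180) = 7029*(896 + 221180) = 7029*222076 = 1560972204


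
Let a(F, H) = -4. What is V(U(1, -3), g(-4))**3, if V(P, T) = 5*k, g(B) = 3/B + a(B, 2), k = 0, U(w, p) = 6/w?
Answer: 0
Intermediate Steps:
g(B) = -4 + 3/B (g(B) = 3/B - 4 = -4 + 3/B)
V(P, T) = 0 (V(P, T) = 5*0 = 0)
V(U(1, -3), g(-4))**3 = 0**3 = 0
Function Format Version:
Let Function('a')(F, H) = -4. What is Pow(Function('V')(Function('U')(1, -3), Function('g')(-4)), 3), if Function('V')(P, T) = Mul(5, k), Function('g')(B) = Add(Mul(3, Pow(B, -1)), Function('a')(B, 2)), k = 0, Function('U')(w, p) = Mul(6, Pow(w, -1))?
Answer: 0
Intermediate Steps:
Function('g')(B) = Add(-4, Mul(3, Pow(B, -1))) (Function('g')(B) = Add(Mul(3, Pow(B, -1)), -4) = Add(-4, Mul(3, Pow(B, -1))))
Function('V')(P, T) = 0 (Function('V')(P, T) = Mul(5, 0) = 0)
Pow(Function('V')(Function('U')(1, -3), Function('g')(-4)), 3) = Pow(0, 3) = 0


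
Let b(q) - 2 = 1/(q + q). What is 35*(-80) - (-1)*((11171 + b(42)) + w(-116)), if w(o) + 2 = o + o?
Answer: 683677/84 ≈ 8139.0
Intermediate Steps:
w(o) = -2 + 2*o (w(o) = -2 + (o + o) = -2 + 2*o)
b(q) = 2 + 1/(2*q) (b(q) = 2 + 1/(q + q) = 2 + 1/(2*q))
35*(-80) - (-1)*((11171 + b(42)) + w(-116)) = 35*(-80) - (-1)*((11171 + (2 + (½)/42)) + (-2 + 2*(-116))) = -2800 - (-1)*((11171 + (2 + (½)*(1/42))) + (-2 - 232)) = -2800 - (-1)*((11171 + (2 + 1/84)) - 234) = -2800 - (-1)*((11171 + 169/84) - 234) = -2800 - (-1)*(938533/84 - 234) = -2800 - (-1)*918877/84 = -2800 - 1*(-918877/84) = -2800 + 918877/84 = 683677/84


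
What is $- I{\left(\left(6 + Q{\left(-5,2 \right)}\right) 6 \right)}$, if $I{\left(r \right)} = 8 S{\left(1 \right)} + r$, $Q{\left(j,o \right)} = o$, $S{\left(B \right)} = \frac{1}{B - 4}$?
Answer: $- \frac{136}{3} \approx -45.333$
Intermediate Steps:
$S{\left(B \right)} = \frac{1}{-4 + B}$
$I{\left(r \right)} = - \frac{8}{3} + r$ ($I{\left(r \right)} = \frac{8}{-4 + 1} + r = \frac{8}{-3} + r = 8 \left(- \frac{1}{3}\right) + r = - \frac{8}{3} + r$)
$- I{\left(\left(6 + Q{\left(-5,2 \right)}\right) 6 \right)} = - (- \frac{8}{3} + \left(6 + 2\right) 6) = - (- \frac{8}{3} + 8 \cdot 6) = - (- \frac{8}{3} + 48) = \left(-1\right) \frac{136}{3} = - \frac{136}{3}$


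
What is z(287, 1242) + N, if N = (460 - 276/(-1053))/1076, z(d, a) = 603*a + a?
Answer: 70830152780/94419 ≈ 7.5017e+5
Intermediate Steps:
z(d, a) = 604*a
N = 40388/94419 (N = (460 - 276*(-1/1053))*(1/1076) = (460 + 92/351)*(1/1076) = (161552/351)*(1/1076) = 40388/94419 ≈ 0.42775)
z(287, 1242) + N = 604*1242 + 40388/94419 = 750168 + 40388/94419 = 70830152780/94419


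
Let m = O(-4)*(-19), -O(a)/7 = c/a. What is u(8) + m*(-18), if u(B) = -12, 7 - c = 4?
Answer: 3567/2 ≈ 1783.5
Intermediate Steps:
c = 3 (c = 7 - 1*4 = 7 - 4 = 3)
O(a) = -21/a
m = -399/4 (m = -21/(-4)*(-19) = -21*(-1/4)*(-19) = (21/4)*(-19) = -399/4 ≈ -99.750)
u(8) + m*(-18) = -12 - 399/4*(-18) = -12 + 3591/2 = 3567/2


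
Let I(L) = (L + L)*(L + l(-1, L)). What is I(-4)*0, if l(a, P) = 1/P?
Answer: 0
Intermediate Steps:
I(L) = 2*L*(L + 1/L) (I(L) = (L + L)*(L + 1/L) = (2*L)*(L + 1/L) = 2*L*(L + 1/L))
I(-4)*0 = (2 + 2*(-4)²)*0 = (2 + 2*16)*0 = (2 + 32)*0 = 34*0 = 0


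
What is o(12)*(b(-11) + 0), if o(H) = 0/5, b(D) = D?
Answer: 0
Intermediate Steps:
o(H) = 0 (o(H) = 0*(⅕) = 0)
o(12)*(b(-11) + 0) = 0*(-11 + 0) = 0*(-11) = 0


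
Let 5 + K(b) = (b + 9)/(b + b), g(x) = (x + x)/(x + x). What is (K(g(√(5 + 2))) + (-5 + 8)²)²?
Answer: 81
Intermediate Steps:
g(x) = 1 (g(x) = (2*x)/((2*x)) = (2*x)*(1/(2*x)) = 1)
K(b) = -5 + (9 + b)/(2*b) (K(b) = -5 + (b + 9)/(b + b) = -5 + (9 + b)/((2*b)) = -5 + (9 + b)*(1/(2*b)) = -5 + (9 + b)/(2*b))
(K(g(√(5 + 2))) + (-5 + 8)²)² = ((9/2)*(1 - 1*1)/1 + (-5 + 8)²)² = ((9/2)*1*(1 - 1) + 3²)² = ((9/2)*1*0 + 9)² = (0 + 9)² = 9² = 81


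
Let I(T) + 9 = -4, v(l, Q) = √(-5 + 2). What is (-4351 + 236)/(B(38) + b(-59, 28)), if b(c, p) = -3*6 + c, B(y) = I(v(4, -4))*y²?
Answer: 4115/18849 ≈ 0.21831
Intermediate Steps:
v(l, Q) = I*√3 (v(l, Q) = √(-3) = I*√3)
I(T) = -13 (I(T) = -9 - 4 = -13)
B(y) = -13*y²
b(c, p) = -18 + c
(-4351 + 236)/(B(38) + b(-59, 28)) = (-4351 + 236)/(-13*38² + (-18 - 59)) = -4115/(-13*1444 - 77) = -4115/(-18772 - 77) = -4115/(-18849) = -4115*(-1/18849) = 4115/18849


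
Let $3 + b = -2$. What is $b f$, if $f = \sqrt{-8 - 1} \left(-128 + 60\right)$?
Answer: $1020 i \approx 1020.0 i$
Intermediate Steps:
$b = -5$ ($b = -3 - 2 = -5$)
$f = - 204 i$ ($f = \sqrt{-9} \left(-68\right) = 3 i \left(-68\right) = - 204 i \approx - 204.0 i$)
$b f = - 5 \left(- 204 i\right) = 1020 i$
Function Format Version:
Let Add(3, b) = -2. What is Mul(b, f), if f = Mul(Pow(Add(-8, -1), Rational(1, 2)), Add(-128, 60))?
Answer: Mul(1020, I) ≈ Mul(1020.0, I)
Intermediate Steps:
b = -5 (b = Add(-3, -2) = -5)
f = Mul(-204, I) (f = Mul(Pow(-9, Rational(1, 2)), -68) = Mul(Mul(3, I), -68) = Mul(-204, I) ≈ Mul(-204.00, I))
Mul(b, f) = Mul(-5, Mul(-204, I)) = Mul(1020, I)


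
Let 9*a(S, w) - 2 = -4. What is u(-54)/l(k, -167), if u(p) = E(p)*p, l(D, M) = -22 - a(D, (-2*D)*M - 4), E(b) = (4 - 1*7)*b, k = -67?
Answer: 19683/49 ≈ 401.69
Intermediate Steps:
E(b) = -3*b (E(b) = (4 - 7)*b = -3*b)
a(S, w) = -2/9 (a(S, w) = 2/9 + (⅑)*(-4) = 2/9 - 4/9 = -2/9)
l(D, M) = -196/9 (l(D, M) = -22 - 1*(-2/9) = -22 + 2/9 = -196/9)
u(p) = -3*p² (u(p) = (-3*p)*p = -3*p²)
u(-54)/l(k, -167) = (-3*(-54)²)/(-196/9) = -3*2916*(-9/196) = -8748*(-9/196) = 19683/49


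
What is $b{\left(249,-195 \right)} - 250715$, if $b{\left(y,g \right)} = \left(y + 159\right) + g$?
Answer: $-250502$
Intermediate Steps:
$b{\left(y,g \right)} = 159 + g + y$ ($b{\left(y,g \right)} = \left(159 + y\right) + g = 159 + g + y$)
$b{\left(249,-195 \right)} - 250715 = \left(159 - 195 + 249\right) - 250715 = 213 - 250715 = -250502$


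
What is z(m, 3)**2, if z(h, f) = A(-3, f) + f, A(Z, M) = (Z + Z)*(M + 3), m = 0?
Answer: 1089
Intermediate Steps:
A(Z, M) = 2*Z*(3 + M) (A(Z, M) = (2*Z)*(3 + M) = 2*Z*(3 + M))
z(h, f) = -18 - 5*f (z(h, f) = 2*(-3)*(3 + f) + f = (-18 - 6*f) + f = -18 - 5*f)
z(m, 3)**2 = (-18 - 5*3)**2 = (-18 - 15)**2 = (-33)**2 = 1089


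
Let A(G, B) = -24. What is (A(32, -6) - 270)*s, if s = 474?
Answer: -139356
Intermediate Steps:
(A(32, -6) - 270)*s = (-24 - 270)*474 = -294*474 = -139356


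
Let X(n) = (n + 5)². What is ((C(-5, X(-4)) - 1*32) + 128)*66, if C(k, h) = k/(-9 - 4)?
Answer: 82698/13 ≈ 6361.4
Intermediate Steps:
X(n) = (5 + n)²
C(k, h) = -k/13 (C(k, h) = k/(-13) = -k/13)
((C(-5, X(-4)) - 1*32) + 128)*66 = ((-1/13*(-5) - 1*32) + 128)*66 = ((5/13 - 32) + 128)*66 = (-411/13 + 128)*66 = (1253/13)*66 = 82698/13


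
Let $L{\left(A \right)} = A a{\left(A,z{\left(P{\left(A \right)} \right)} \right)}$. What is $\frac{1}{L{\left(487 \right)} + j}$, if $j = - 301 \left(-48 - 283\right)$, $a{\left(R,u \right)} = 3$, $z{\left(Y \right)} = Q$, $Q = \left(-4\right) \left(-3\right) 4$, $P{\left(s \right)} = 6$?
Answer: $\frac{1}{101092} \approx 9.892 \cdot 10^{-6}$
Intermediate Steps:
$Q = 48$ ($Q = 12 \cdot 4 = 48$)
$z{\left(Y \right)} = 48$
$j = 99631$ ($j = \left(-301\right) \left(-331\right) = 99631$)
$L{\left(A \right)} = 3 A$ ($L{\left(A \right)} = A 3 = 3 A$)
$\frac{1}{L{\left(487 \right)} + j} = \frac{1}{3 \cdot 487 + 99631} = \frac{1}{1461 + 99631} = \frac{1}{101092}$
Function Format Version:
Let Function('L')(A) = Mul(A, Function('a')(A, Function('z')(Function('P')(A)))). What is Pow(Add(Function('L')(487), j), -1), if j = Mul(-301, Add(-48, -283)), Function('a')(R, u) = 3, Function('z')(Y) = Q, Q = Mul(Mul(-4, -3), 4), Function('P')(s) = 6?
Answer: Rational(1, 101092) ≈ 9.8920e-6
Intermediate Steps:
Q = 48 (Q = Mul(12, 4) = 48)
Function('z')(Y) = 48
j = 99631 (j = Mul(-301, -331) = 99631)
Function('L')(A) = Mul(3, A) (Function('L')(A) = Mul(A, 3) = Mul(3, A))
Pow(Add(Function('L')(487), j), -1) = Pow(Add(Mul(3, 487), 99631), -1) = Pow(Add(1461, 99631), -1) = Pow(101092, -1) = Rational(1, 101092)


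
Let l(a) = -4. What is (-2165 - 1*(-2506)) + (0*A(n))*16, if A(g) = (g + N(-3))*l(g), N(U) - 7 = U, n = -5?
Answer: 341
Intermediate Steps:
N(U) = 7 + U
A(g) = -16 - 4*g (A(g) = (g + (7 - 3))*(-4) = (g + 4)*(-4) = (4 + g)*(-4) = -16 - 4*g)
(-2165 - 1*(-2506)) + (0*A(n))*16 = (-2165 - 1*(-2506)) + (0*(-16 - 4*(-5)))*16 = (-2165 + 2506) + (0*(-16 + 20))*16 = 341 + (0*4)*16 = 341 + 0*16 = 341 + 0 = 341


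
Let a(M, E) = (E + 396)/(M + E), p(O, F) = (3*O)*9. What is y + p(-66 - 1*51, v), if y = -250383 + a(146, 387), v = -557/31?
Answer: -135137103/533 ≈ -2.5354e+5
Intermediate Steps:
v = -557/31 (v = -557*1/31 = -557/31 ≈ -17.968)
p(O, F) = 27*O
a(M, E) = (396 + E)/(E + M)
y = -133453356/533 (y = -250383 + (396 + 387)/(387 + 146) = -250383 + 783/533 = -133453356/533 ≈ -2.5038e+5)
y + p(-66 - 1*51, v) = -133453356/533 + 27*(-66 - 1*51) = -133453356/533 + 27*(-66 - 51) = -133453356/533 + 27*(-117) = -133453356/533 - 3159 = -135137103/533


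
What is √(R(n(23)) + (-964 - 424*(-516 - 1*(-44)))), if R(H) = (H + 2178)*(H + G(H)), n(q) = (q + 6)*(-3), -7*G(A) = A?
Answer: √2118522/7 ≈ 207.93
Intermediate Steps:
G(A) = -A/7
n(q) = -18 - 3*q (n(q) = (6 + q)*(-3) = -18 - 3*q)
R(H) = 6*H*(2178 + H)/7 (R(H) = (H + 2178)*(H - H/7) = (2178 + H)*(6*H/7) = 6*H*(2178 + H)/7)
√(R(n(23)) + (-964 - 424*(-516 - 1*(-44)))) = √(6*(-18 - 3*23)*(2178 + (-18 - 3*23))/7 + (-964 - 424*(-516 - 1*(-44)))) = √(6*(-18 - 69)*(2178 + (-18 - 69))/7 + (-964 - 424*(-516 + 44))) = √((6/7)*(-87)*(2178 - 87) + (-964 - 424*(-472))) = √((6/7)*(-87)*2091 + (-964 + 200128)) = √(-1091502/7 + 199164) = √(302646/7) = √2118522/7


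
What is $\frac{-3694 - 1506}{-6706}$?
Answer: $\frac{2600}{3353} \approx 0.77542$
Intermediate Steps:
$\frac{-3694 - 1506}{-6706} = \left(-3694 - 1506\right) \left(- \frac{1}{6706}\right) = \left(-5200\right) \left(- \frac{1}{6706}\right) = \frac{2600}{3353}$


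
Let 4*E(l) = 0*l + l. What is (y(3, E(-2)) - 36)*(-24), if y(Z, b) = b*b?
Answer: 858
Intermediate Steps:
E(l) = l/4 (E(l) = (0*l + l)/4 = (0 + l)/4 = l/4)
y(Z, b) = b**2
(y(3, E(-2)) - 36)*(-24) = (((1/4)*(-2))**2 - 36)*(-24) = ((-1/2)**2 - 36)*(-24) = (1/4 - 36)*(-24) = -143/4*(-24) = 858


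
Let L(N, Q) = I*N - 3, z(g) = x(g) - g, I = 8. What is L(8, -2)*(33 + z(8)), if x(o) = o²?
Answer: 5429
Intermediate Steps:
z(g) = g² - g
L(N, Q) = -3 + 8*N (L(N, Q) = 8*N - 3 = -3 + 8*N)
L(8, -2)*(33 + z(8)) = (-3 + 8*8)*(33 + 8*(-1 + 8)) = (-3 + 64)*(33 + 8*7) = 61*(33 + 56) = 61*89 = 5429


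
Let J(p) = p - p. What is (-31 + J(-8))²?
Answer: 961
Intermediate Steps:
J(p) = 0
(-31 + J(-8))² = (-31 + 0)² = (-31)² = 961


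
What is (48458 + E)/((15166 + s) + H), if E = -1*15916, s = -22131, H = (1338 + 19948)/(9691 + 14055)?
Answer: -193185583/41342401 ≈ -4.6728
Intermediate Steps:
H = 10643/11873 (H = 21286/23746 = 21286*(1/23746) = 10643/11873 ≈ 0.89640)
E = -15916
(48458 + E)/((15166 + s) + H) = (48458 - 15916)/((15166 - 22131) + 10643/11873) = 32542/(-6965 + 10643/11873) = 32542/(-82684802/11873) = 32542*(-11873/82684802) = -193185583/41342401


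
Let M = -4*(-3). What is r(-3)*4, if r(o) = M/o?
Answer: -16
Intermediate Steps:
M = 12
r(o) = 12/o
r(-3)*4 = (12/(-3))*4 = (12*(-⅓))*4 = -4*4 = -16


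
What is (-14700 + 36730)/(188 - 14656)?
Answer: -11015/7234 ≈ -1.5227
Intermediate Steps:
(-14700 + 36730)/(188 - 14656) = 22030/(-14468) = 22030*(-1/14468) = -11015/7234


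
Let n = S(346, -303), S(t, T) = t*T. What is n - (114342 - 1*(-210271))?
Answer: -429451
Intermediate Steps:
S(t, T) = T*t
n = -104838 (n = -303*346 = -104838)
n - (114342 - 1*(-210271)) = -104838 - (114342 - 1*(-210271)) = -104838 - (114342 + 210271) = -104838 - 1*324613 = -104838 - 324613 = -429451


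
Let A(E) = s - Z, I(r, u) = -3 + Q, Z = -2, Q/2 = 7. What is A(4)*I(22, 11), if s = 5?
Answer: 77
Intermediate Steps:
Q = 14 (Q = 2*7 = 14)
I(r, u) = 11 (I(r, u) = -3 + 14 = 11)
A(E) = 7 (A(E) = 5 - 1*(-2) = 5 + 2 = 7)
A(4)*I(22, 11) = 7*11 = 77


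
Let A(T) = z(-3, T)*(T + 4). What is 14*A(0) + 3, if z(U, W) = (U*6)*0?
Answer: 3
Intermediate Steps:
z(U, W) = 0 (z(U, W) = (6*U)*0 = 0)
A(T) = 0 (A(T) = 0*(T + 4) = 0*(4 + T) = 0)
14*A(0) + 3 = 14*0 + 3 = 0 + 3 = 3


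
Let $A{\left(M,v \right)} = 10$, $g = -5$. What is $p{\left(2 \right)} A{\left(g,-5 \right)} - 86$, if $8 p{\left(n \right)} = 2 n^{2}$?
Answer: $-76$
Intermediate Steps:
$p{\left(n \right)} = \frac{n^{2}}{4}$ ($p{\left(n \right)} = \frac{2 n^{2}}{8} = \frac{n^{2}}{4}$)
$p{\left(2 \right)} A{\left(g,-5 \right)} - 86 = \frac{2^{2}}{4} \cdot 10 - 86 = \frac{1}{4} \cdot 4 \cdot 10 - 86 = 1 \cdot 10 - 86 = 10 - 86 = -76$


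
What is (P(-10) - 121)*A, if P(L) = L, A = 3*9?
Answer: -3537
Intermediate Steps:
A = 27
(P(-10) - 121)*A = (-10 - 121)*27 = -131*27 = -3537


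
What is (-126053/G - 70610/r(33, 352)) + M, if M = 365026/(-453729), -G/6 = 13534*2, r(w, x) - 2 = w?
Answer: -346884593835167/171941512008 ≈ -2017.5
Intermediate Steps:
r(w, x) = 2 + w
G = -162408 (G = -81204*2 = -6*27068 = -162408)
M = -365026/453729 (M = 365026*(-1/453729) = -365026/453729 ≈ -0.80450)
(-126053/G - 70610/r(33, 352)) + M = (-126053/(-162408) - 70610/(2 + 33)) - 365026/453729 = (-126053*(-1/162408) - 70610/35) - 365026/453729 = (126053/162408 - 70610*1/35) - 365026/453729 = (126053/162408 - 14122/7) - 365026/453729 = -2292643405/1136856 - 365026/453729 = -346884593835167/171941512008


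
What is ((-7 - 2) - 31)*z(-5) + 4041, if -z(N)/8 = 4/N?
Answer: 3785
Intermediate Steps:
z(N) = -32/N
((-7 - 2) - 31)*z(-5) + 4041 = ((-7 - 2) - 31)*(-32/(-5)) + 4041 = (-9 - 31)*(-32*(-⅕)) + 4041 = -40*32/5 + 4041 = -256 + 4041 = 3785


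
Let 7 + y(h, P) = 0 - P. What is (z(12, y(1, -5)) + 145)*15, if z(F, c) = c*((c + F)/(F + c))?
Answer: 2145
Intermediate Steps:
y(h, P) = -7 - P (y(h, P) = -7 + (0 - P) = -7 - P)
z(F, c) = c (z(F, c) = c*((F + c)/(F + c)) = c*1 = c)
(z(12, y(1, -5)) + 145)*15 = ((-7 - 1*(-5)) + 145)*15 = ((-7 + 5) + 145)*15 = (-2 + 145)*15 = 143*15 = 2145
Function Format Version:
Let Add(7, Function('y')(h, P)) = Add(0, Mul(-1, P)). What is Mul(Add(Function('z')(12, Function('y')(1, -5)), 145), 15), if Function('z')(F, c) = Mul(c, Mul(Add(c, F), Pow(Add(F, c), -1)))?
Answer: 2145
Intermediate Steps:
Function('y')(h, P) = Add(-7, Mul(-1, P)) (Function('y')(h, P) = Add(-7, Add(0, Mul(-1, P))) = Add(-7, Mul(-1, P)))
Function('z')(F, c) = c (Function('z')(F, c) = Mul(c, Mul(Add(F, c), Pow(Add(F, c), -1))) = Mul(c, 1) = c)
Mul(Add(Function('z')(12, Function('y')(1, -5)), 145), 15) = Mul(Add(Add(-7, Mul(-1, -5)), 145), 15) = Mul(Add(Add(-7, 5), 145), 15) = Mul(Add(-2, 145), 15) = Mul(143, 15) = 2145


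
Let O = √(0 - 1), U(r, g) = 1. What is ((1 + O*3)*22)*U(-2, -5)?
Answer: 22 + 66*I ≈ 22.0 + 66.0*I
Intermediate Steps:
O = I (O = √(-1) = I ≈ 1.0*I)
((1 + O*3)*22)*U(-2, -5) = ((1 + I*3)*22)*1 = ((1 + 3*I)*22)*1 = (22 + 66*I)*1 = 22 + 66*I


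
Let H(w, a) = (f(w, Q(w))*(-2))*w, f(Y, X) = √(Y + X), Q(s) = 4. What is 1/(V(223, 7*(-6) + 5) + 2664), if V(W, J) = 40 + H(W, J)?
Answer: -676/9460579 - 223*√227/18921158 ≈ -0.00024902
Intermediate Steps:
f(Y, X) = √(X + Y)
H(w, a) = -2*w*√(4 + w) (H(w, a) = (√(4 + w)*(-2))*w = (-2*√(4 + w))*w = -2*w*√(4 + w))
V(W, J) = 40 - 2*W*√(4 + W)
1/(V(223, 7*(-6) + 5) + 2664) = 1/((40 - 2*223*√(4 + 223)) + 2664) = 1/((40 - 2*223*√227) + 2664) = 1/((40 - 446*√227) + 2664) = 1/(2704 - 446*√227)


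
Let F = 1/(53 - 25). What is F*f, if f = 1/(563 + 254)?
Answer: 1/22876 ≈ 4.3714e-5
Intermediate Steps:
F = 1/28 ≈ 0.035714
f = 1/817 ≈ 0.0012240
F*f = (1/28)*(1/817) = 1/22876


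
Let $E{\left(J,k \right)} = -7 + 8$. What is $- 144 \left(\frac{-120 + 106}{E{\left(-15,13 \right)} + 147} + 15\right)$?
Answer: $- \frac{79416}{37} \approx -2146.4$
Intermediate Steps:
$E{\left(J,k \right)} = 1$
$- 144 \left(\frac{-120 + 106}{E{\left(-15,13 \right)} + 147} + 15\right) = - 144 \left(\frac{-120 + 106}{1 + 147} + 15\right) = - 144 \left(- \frac{14}{148} + 15\right) = - 144 \left(\left(-14\right) \frac{1}{148} + 15\right) = - 144 \left(- \frac{7}{74} + 15\right) = \left(-144\right) \frac{1103}{74} = - \frac{79416}{37}$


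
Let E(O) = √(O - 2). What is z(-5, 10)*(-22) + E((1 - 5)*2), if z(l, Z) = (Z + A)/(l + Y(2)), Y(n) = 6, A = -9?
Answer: -22 + I*√10 ≈ -22.0 + 3.1623*I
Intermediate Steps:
z(l, Z) = (-9 + Z)/(6 + l) (z(l, Z) = (Z - 9)/(l + 6) = (-9 + Z)/(6 + l))
E(O) = √(-2 + O)
z(-5, 10)*(-22) + E((1 - 5)*2) = ((-9 + 10)/(6 - 5))*(-22) + √(-2 + (1 - 5)*2) = (1/1)*(-22) + √(-2 - 4*2) = (1*1)*(-22) + √(-2 - 8) = 1*(-22) + √(-10) = -22 + I*√10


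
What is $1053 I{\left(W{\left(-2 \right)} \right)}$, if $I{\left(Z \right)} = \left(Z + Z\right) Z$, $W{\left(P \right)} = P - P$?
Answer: $0$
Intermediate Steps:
$W{\left(P \right)} = 0$
$I{\left(Z \right)} = 2 Z^{2}$ ($I{\left(Z \right)} = 2 Z Z = 2 Z^{2}$)
$1053 I{\left(W{\left(-2 \right)} \right)} = 1053 \cdot 2 \cdot 0^{2} = 1053 \cdot 2 \cdot 0 = 1053 \cdot 0 = 0$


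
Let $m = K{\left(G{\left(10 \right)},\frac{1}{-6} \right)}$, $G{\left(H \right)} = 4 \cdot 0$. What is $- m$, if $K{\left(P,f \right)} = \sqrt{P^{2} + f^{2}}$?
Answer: $- \frac{1}{6} \approx -0.16667$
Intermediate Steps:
$G{\left(H \right)} = 0$
$m = \frac{1}{6}$ ($m = \sqrt{0^{2} + \left(\frac{1}{-6}\right)^{2}} = \sqrt{0 + \left(- \frac{1}{6}\right)^{2}} = \sqrt{0 + \frac{1}{36}} = \sqrt{\frac{1}{36}} = \frac{1}{6} \approx 0.16667$)
$- m = \left(-1\right) \frac{1}{6} = - \frac{1}{6}$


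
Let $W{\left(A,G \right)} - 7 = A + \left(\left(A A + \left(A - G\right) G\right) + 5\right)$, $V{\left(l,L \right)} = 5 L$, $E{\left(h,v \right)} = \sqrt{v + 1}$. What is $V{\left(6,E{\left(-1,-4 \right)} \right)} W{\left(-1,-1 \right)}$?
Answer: $60 i \sqrt{3} \approx 103.92 i$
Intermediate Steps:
$E{\left(h,v \right)} = \sqrt{1 + v}$
$W{\left(A,G \right)} = 12 + A + A^{2} + G \left(A - G\right)$ ($W{\left(A,G \right)} = 7 + \left(A + \left(\left(A A + \left(A - G\right) G\right) + 5\right)\right) = 7 + \left(A + \left(\left(A^{2} + G \left(A - G\right)\right) + 5\right)\right) = 7 + \left(A + \left(5 + A^{2} + G \left(A - G\right)\right)\right) = 7 + \left(5 + A + A^{2} + G \left(A - G\right)\right) = 12 + A + A^{2} + G \left(A - G\right)$)
$V{\left(6,E{\left(-1,-4 \right)} \right)} W{\left(-1,-1 \right)} = 5 \sqrt{1 - 4} \left(12 - 1 + \left(-1\right)^{2} - \left(-1\right)^{2} - -1\right) = 5 \sqrt{-3} \left(12 - 1 + 1 - 1 + 1\right) = 5 i \sqrt{3} \left(12 - 1 + 1 - 1 + 1\right) = 5 i \sqrt{3} \cdot 12 = 60 i \sqrt{3}$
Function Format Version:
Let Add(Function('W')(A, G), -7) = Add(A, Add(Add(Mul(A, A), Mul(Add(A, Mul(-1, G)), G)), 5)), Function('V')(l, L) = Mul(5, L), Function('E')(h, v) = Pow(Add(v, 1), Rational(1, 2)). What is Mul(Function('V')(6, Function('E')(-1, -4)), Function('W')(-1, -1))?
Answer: Mul(60, I, Pow(3, Rational(1, 2))) ≈ Mul(103.92, I)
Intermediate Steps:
Function('E')(h, v) = Pow(Add(1, v), Rational(1, 2))
Function('W')(A, G) = Add(12, A, Pow(A, 2), Mul(G, Add(A, Mul(-1, G)))) (Function('W')(A, G) = Add(7, Add(A, Add(Add(Mul(A, A), Mul(Add(A, Mul(-1, G)), G)), 5))) = Add(7, Add(A, Add(Add(Pow(A, 2), Mul(G, Add(A, Mul(-1, G)))), 5))) = Add(7, Add(A, Add(5, Pow(A, 2), Mul(G, Add(A, Mul(-1, G)))))) = Add(7, Add(5, A, Pow(A, 2), Mul(G, Add(A, Mul(-1, G))))) = Add(12, A, Pow(A, 2), Mul(G, Add(A, Mul(-1, G)))))
Mul(Function('V')(6, Function('E')(-1, -4)), Function('W')(-1, -1)) = Mul(Mul(5, Pow(Add(1, -4), Rational(1, 2))), Add(12, -1, Pow(-1, 2), Mul(-1, Pow(-1, 2)), Mul(-1, -1))) = Mul(Mul(5, Pow(-3, Rational(1, 2))), Add(12, -1, 1, Mul(-1, 1), 1)) = Mul(Mul(5, Mul(I, Pow(3, Rational(1, 2)))), Add(12, -1, 1, -1, 1)) = Mul(Mul(5, I, Pow(3, Rational(1, 2))), 12) = Mul(60, I, Pow(3, Rational(1, 2)))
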